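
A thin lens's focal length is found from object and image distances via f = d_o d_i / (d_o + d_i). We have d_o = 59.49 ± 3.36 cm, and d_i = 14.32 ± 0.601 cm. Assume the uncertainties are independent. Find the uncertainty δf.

0.410 cm

∂f/∂d_o = (d_i/(d_o+d_i))² = 0.0376;  ∂f/∂d_i = (d_o/(d_o+d_i))² = 0.650
δf = √((∂f/∂d_o · δd_o)² + (∂f/∂d_i · δd_i)²) = √(0.0160 + 0.152) = 0.410 cm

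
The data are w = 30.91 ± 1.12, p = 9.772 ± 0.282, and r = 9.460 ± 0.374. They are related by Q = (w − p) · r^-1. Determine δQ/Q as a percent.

6.74%

Let u = w − p = 21.14. δu = √(δw² + δp²) = √(1.25 + 0.0795) = 1.15, so δu/u = 0.0546.
Q is then a monomial in u, r:
δQ/Q = √((δu/u)² + (-1·δr/r)²) = √(0.00299 + 0.00156) = 0.0674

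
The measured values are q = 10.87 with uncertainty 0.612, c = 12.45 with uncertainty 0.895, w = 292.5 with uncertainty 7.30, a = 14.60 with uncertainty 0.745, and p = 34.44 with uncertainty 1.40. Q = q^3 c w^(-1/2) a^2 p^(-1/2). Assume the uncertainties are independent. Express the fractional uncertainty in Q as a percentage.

Each factor contributes (exponent × relative error)² to (δQ/Q)²:
  (3·δq/q)² = (3×0.0563)² = 0.0285;  (1·δc/c)² = (1×0.0719)² = 0.00517;  (−½·δw/w)² = (-0.5×0.0250)² = 0.000156;  (2·δa/a)² = (2×0.0510)² = 0.0104;  (−½·δp/p)² = (-0.5×0.0407)² = 0.000413
δQ/Q = √(0.0447) = 0.211

21.1%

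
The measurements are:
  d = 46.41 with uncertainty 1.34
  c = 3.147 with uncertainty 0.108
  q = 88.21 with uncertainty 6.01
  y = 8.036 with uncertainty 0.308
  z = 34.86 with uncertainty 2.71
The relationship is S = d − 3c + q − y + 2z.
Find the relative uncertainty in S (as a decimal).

Sums and differences: (δS)² = Σ (cᵢ δxᵢ)².
  (δd)² = 1.80;  (3·δc)² = 0.105;  (δq)² = 36.1;  (δy)² = 0.0949;  (2·δz)² = 29.4
δS = √(67.5) = 8.22
S = 186.9, so δS/S = 8.22/186.9 = 0.0440.

0.0440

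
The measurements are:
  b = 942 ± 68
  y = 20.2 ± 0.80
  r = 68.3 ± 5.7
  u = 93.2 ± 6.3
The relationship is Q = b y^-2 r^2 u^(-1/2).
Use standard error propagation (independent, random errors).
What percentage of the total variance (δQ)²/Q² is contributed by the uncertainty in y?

(δQ/Q)² = (1·δb/b)² + (-2·δy/y)² + (2·δr/r)² + (−½·δu/u)²
  b term: (1×0.0722)² = 0.00521
  y term: (-2×0.0396)² = 0.00627
  r term: (2×0.0835)² = 0.0279
  u term: (-0.5×0.0676)² = 0.00114
Total = 0.0405. Share from y = 0.00627/0.0405 = 0.155.

15.5%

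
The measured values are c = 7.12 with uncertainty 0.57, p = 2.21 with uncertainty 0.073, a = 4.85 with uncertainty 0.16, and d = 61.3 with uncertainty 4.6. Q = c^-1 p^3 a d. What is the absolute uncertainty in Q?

Products/powers → add relative errors in quadrature, weighted by exponent:
  (-1·δc/c)² = (-1×0.0801)² = 0.00641;  (3·δp/p)² = (3×0.0330)² = 0.00982;  (1·δa/a)² = (1×0.0330)² = 0.00109;  (1·δd/d)² = (1×0.0750)² = 0.00563
δQ/Q = √(0.0229) = 0.151
Q = 451, so δQ = 0.151 × 451 = 68.3.

68.3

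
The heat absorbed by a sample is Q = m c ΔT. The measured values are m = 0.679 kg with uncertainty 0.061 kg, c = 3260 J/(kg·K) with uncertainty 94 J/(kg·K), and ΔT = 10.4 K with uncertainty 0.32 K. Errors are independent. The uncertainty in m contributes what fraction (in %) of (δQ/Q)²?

(δQ/Q)² = (1·δm/m)² + (1·δc/c)² + (1·δΔT/ΔT)²
  m term: (1×0.0898)² = 0.00807
  c term: (1×0.0288)² = 0.000831
  ΔT term: (1×0.0308)² = 0.000947
Total = 0.00985. Share from m = 0.00807/0.00985 = 0.819.

81.9%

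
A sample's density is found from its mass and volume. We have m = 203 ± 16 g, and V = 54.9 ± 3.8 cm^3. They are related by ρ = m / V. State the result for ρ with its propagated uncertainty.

3.70 ± 0.388 g/cm^3

Since ρ is a product/quotient, work with relative uncertainties:
  (1·δm/m)² = (1×0.0788)² = 0.00621;  (-1·δV/V)² = (-1×0.0692)² = 0.00479
δρ/ρ = √(0.0110) = 0.105
ρ = 3.70 g/cm^3, so δρ = 0.105 × 3.70 = 0.388 g/cm^3.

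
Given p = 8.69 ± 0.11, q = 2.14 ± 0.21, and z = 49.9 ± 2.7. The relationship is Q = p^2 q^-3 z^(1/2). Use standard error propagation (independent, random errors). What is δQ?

16.2

Products/powers → add relative errors in quadrature, weighted by exponent:
  (2·δp/p)² = (2×0.0127)² = 0.000641;  (-3·δq/q)² = (-3×0.0981)² = 0.0867;  (½·δz/z)² = (0.5×0.0541)² = 0.000732
δQ/Q = √(0.0880) = 0.297
Q = 54.4, so δQ = 0.297 × 54.4 = 16.2.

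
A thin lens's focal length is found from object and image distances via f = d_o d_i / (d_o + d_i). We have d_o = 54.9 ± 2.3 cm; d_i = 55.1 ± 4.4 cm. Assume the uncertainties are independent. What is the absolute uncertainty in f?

1.24 cm

∂f/∂d_o = (d_i/(d_o+d_i))² = 0.251;  ∂f/∂d_i = (d_o/(d_o+d_i))² = 0.249
δf = √((∂f/∂d_o · δd_o)² + (∂f/∂d_i · δd_i)²) = √(0.333 + 1.20) = 1.24 cm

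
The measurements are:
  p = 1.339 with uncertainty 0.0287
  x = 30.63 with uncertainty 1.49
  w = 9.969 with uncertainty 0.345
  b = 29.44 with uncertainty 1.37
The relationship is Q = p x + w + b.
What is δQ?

2.60

Let h = p·x = 41.01. δh/h = √((1·δp/p)² + (1·δx/x)²) = √(0.000459 + 0.00237) = 0.0532, so δh = 2.18.
Q = h + w + b: δQ = √(δh² + δw² + δb²) = √(4.75 + 0.119 + 1.88) = 2.60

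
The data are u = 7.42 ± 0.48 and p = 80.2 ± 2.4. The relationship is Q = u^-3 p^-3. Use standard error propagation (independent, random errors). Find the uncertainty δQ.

Since Q is a product/quotient, work with relative uncertainties:
  (-3·δu/u)² = (-3×0.0647)² = 0.0377;  (-3·δp/p)² = (-3×0.0299)² = 0.00806
δQ/Q = √(0.0457) = 0.214
Q = 4.75e-09, so δQ = 0.214 × 4.75e-09 = 1.01e-09.

1.01e-09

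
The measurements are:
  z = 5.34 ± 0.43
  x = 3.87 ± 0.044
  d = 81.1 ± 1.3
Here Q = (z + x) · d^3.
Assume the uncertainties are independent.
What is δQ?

Let u = z + x = 9.21. δu = √(δz² + δx²) = √(0.185 + 0.00194) = 0.432, so δu/u = 0.0469.
Q is then a monomial in u, d:
δQ/Q = √((δu/u)² + (3·δd/d)²) = √(0.00220 + 0.00231) = 0.0672
Q = 4.91e+06, so δQ = 0.0672 × 4.91e+06 = 3.3e+05.

3.3e+05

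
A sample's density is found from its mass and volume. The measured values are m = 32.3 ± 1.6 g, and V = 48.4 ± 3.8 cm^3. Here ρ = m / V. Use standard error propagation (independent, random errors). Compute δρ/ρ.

Each factor contributes (exponent × relative error)² to (δρ/ρ)²:
  (1·δm/m)² = (1×0.0495)² = 0.00245;  (-1·δV/V)² = (-1×0.0785)² = 0.00616
δρ/ρ = √(0.00862) = 0.0928

0.0928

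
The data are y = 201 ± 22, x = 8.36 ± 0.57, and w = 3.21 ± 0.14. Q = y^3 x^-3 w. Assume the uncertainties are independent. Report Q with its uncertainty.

Products/powers → add relative errors in quadrature, weighted by exponent:
  (3·δy/y)² = (3×0.109)² = 0.108;  (-3·δx/x)² = (-3×0.0682)² = 0.0418;  (1·δw/w)² = (1×0.0436)² = 0.00190
δQ/Q = √(0.152) = 0.389
Q = 44600, so δQ = 0.389 × 44600 = 17400.

44600 ± 17400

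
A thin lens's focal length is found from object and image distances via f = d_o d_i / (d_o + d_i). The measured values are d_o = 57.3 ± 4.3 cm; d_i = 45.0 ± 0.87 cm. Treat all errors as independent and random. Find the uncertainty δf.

∂f/∂d_o = (d_i/(d_o+d_i))² = 0.193;  ∂f/∂d_i = (d_o/(d_o+d_i))² = 0.314
δf = √((∂f/∂d_o · δd_o)² + (∂f/∂d_i · δd_i)²) = √(0.692 + 0.0745) = 0.876 cm

0.876 cm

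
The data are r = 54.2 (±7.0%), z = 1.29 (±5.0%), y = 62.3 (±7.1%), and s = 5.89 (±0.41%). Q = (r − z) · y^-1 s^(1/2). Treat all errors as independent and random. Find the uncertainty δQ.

Let u = r − z = 52.9. δu = √(δr² + δz²) = √(14.4 + 0.00416) = 3.79, so δu/u = 0.0717.
Q is then a monomial in u, y, s:
δQ/Q = √((δu/u)² + (-1·δy/y)² + (½·δs/s)²) = √(0.00514 + 0.00504 + 4.2e-06) = 0.101
Q = 2.06, so δQ = 0.101 × 2.06 = 0.208.

0.208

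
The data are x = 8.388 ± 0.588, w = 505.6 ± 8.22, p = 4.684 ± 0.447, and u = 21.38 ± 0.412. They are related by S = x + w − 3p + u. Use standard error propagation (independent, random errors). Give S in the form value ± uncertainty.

Absolute uncertainties add in quadrature for a linear combination:
  (δx)² = 0.346;  (δw)² = 67.6;  (3·δp)² = 1.80;  (δu)² = 0.170
δS = √(69.9) = 8.36
S = 521.3.

521.3 ± 8.36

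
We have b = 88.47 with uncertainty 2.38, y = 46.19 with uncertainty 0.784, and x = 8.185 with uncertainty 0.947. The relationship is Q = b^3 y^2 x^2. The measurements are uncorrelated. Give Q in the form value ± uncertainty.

(9.897 ± 2.45) × 10^10

Q is a product of powers, so relative uncertainties combine in quadrature:
  (3·δb/b)² = (3×0.0269)² = 0.00651;  (2·δy/y)² = (2×0.0170)² = 0.00115;  (2·δx/x)² = (2×0.116)² = 0.0535
δQ/Q = √(0.0612) = 0.247
Q = 9.897e+10, so δQ = 0.247 × 9.897e+10 = 2.45e+10.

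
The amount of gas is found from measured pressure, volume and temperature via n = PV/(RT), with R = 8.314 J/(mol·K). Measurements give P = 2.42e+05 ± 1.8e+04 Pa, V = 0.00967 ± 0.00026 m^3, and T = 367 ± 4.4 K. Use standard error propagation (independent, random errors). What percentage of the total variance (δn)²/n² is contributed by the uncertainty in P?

(δn/n)² = (1·δP/P)² + (1·δV/V)² + (-1·δT/T)²
  P term: (1×0.0744)² = 0.00553
  V term: (1×0.0269)² = 0.000723
  T term: (-1×0.0120)² = 0.000144
Total = 0.00640. Share from P = 0.00553/0.00640 = 0.865.

86.5%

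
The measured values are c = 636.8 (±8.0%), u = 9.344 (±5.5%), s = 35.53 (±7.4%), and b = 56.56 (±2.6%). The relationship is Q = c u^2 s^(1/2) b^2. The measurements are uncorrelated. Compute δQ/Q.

0.150

For a monomial Q ∝ c, u^2, s^(1/2), b^2, fractional errors add in quadrature:
  (1·δc/c)² = (1×0.0800)² = 0.00640;  (2·δu/u)² = (2×0.0550)² = 0.0121;  (½·δs/s)² = (0.5×0.0740)² = 0.00137;  (2·δb/b)² = (2×0.0260)² = 0.00270
δQ/Q = √(0.0226) = 0.150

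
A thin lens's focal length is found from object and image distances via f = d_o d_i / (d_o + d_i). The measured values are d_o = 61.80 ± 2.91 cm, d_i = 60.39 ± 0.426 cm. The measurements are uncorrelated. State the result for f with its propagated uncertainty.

30.54 ± 0.719 cm

∂f/∂d_o = (d_i/(d_o+d_i))² = 0.244;  ∂f/∂d_i = (d_o/(d_o+d_i))² = 0.256
δf = √((∂f/∂d_o · δd_o)² + (∂f/∂d_i · δd_i)²) = √(0.505 + 0.0119) = 0.719 cm
f = 30.54 cm.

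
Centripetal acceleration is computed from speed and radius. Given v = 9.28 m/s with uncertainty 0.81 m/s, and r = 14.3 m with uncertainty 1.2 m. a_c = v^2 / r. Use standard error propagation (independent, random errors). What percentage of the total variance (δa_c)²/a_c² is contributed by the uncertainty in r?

(δa_c/a_c)² = (2·δv/v)² + (-1·δr/r)²
  v term: (2×0.0873)² = 0.0305
  r term: (-1×0.0839)² = 0.00704
Total = 0.0375. Share from r = 0.00704/0.0375 = 0.188.

18.8%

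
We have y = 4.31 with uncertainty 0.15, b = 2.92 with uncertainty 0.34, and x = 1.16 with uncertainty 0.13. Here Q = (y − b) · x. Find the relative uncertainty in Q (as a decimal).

0.290

Let u = y − b = 1.39. δu = √(δy² + δb²) = √(0.0225 + 0.116) = 0.372, so δu/u = 0.267.
Q is then a monomial in u, x:
δQ/Q = √((δu/u)² + (1·δx/x)²) = √(0.0715 + 0.0126) = 0.290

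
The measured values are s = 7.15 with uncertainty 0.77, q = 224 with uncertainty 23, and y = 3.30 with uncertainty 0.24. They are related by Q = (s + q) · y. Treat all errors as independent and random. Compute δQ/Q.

0.123

Let u = s + q = 231. δu = √(δs² + δq²) = √(0.593 + 529) = 23.0, so δu/u = 0.0996.
Q is then a monomial in u, y:
δQ/Q = √((δu/u)² + (1·δy/y)²) = √(0.00991 + 0.00529) = 0.123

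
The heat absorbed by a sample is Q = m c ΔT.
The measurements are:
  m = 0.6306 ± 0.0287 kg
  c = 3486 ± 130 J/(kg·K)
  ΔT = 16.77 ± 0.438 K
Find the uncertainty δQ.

2370 J

Q is a product of powers, so relative uncertainties combine in quadrature:
  (1·δm/m)² = (1×0.0455)² = 0.00207;  (1·δc/c)² = (1×0.0373)² = 0.00139;  (1·δΔT/ΔT)² = (1×0.0261)² = 0.000682
δQ/Q = √(0.00414) = 0.0644
Q = 36870 J, so δQ = 0.0644 × 36870 = 2370 J.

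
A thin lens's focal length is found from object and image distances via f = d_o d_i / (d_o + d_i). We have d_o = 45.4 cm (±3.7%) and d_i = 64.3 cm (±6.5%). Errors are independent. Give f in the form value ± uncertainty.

∂f/∂d_o = (d_i/(d_o+d_i))² = 0.344;  ∂f/∂d_i = (d_o/(d_o+d_i))² = 0.171
δf = √((∂f/∂d_o · δd_o)² + (∂f/∂d_i · δd_i)²) = √(0.333 + 0.512) = 0.920 cm
f = 26.6 cm.

26.6 ± 0.920 cm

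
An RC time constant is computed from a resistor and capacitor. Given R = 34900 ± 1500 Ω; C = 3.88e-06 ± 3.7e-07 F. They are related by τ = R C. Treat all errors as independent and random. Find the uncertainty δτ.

Since τ is a product/quotient, work with relative uncertainties:
  (1·δR/R)² = (1×0.0430)² = 0.00185;  (1·δC/C)² = (1×0.0954)² = 0.00909
δτ/τ = √(0.0109) = 0.105
τ = 0.135 s, so δτ = 0.105 × 0.135 = 0.0142 s.

0.0142 s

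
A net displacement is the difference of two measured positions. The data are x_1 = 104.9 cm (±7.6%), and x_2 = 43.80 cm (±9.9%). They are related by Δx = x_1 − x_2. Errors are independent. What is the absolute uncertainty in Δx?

Absolute uncertainties add in quadrature for a linear combination:
  (δx_1)² = 63.6;  (δx_2)² = 18.8
δΔx = √(82.4) = 9.08 cm

9.08 cm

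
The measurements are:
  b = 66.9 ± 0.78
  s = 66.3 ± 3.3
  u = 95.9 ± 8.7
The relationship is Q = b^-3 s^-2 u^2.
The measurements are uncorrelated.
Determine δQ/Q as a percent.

21.0%

Relative error in a monomial: (δQ/Q)² = Σ (nᵢ · δxᵢ/xᵢ)².
  (-3·δb/b)² = (-3×0.0117)² = 0.00122;  (-2·δs/s)² = (-2×0.0498)² = 0.00991;  (2·δu/u)² = (2×0.0907)² = 0.0329
δQ/Q = √(0.0441) = 0.210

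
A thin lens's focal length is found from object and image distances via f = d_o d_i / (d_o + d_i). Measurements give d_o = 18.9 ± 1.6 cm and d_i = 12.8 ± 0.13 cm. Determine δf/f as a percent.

3.47%

∂f/∂d_o = (d_i/(d_o+d_i))² = 0.163;  ∂f/∂d_i = (d_o/(d_o+d_i))² = 0.355
δf = √((∂f/∂d_o · δd_o)² + (∂f/∂d_i · δd_i)²) = √(0.0681 + 0.00214) = 0.265 cm
f = 7.63 cm, so δf/f = 0.265/7.63 = 0.0347.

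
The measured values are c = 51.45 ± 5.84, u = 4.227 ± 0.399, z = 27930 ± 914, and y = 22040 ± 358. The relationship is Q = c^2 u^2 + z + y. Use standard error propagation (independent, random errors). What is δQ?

14000

Let p = c^2·u^2 = 47300. δp/p = √((2·δc/c)² + (2·δu/u)²) = √(0.0515 + 0.0356) = 0.295, so δp = 14000.
Q = p + z + y: δQ = √(δp² + δz² + δy²) = √(1.95e+08 + 8.35e+05 + 1.28e+05) = 14000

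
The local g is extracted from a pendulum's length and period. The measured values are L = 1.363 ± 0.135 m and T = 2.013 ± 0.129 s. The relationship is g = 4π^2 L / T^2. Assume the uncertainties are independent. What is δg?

For a monomial g ∝ L, T^-2, fractional errors add in quadrature:
  (1·δL/L)² = (1×0.0990)² = 0.00981;  (-2·δT/T)² = (-2×0.0641)² = 0.0164
δg/g = √(0.0262) = 0.162
g = 13.28 m/s^2, so δg = 0.162 × 13.28 = 2.15 m/s^2.

2.15 m/s^2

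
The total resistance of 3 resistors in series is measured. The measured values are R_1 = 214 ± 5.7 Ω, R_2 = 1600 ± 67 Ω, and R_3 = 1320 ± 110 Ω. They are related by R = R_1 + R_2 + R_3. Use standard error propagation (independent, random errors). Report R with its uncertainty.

3130 ± 129 Ω

R is a linear combination, so absolute uncertainties add in quadrature:
  (δR_1)² = 32.5;  (δR_2)² = 4490;  (δR_3)² = 12100
δR = √(16600) = 129 Ω
R = 3130 Ω.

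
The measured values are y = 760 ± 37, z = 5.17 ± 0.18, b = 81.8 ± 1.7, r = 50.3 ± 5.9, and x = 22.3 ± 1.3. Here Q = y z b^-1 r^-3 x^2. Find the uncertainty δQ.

Products/powers → add relative errors in quadrature, weighted by exponent:
  (1·δy/y)² = (1×0.0487)² = 0.00237;  (1·δz/z)² = (1×0.0348)² = 0.00121;  (-1·δb/b)² = (-1×0.0208)² = 0.000432;  (-3·δr/r)² = (-3×0.117)² = 0.124;  (2·δx/x)² = (2×0.0583)² = 0.0136
δQ/Q = √(0.141) = 0.376
Q = 0.188, so δQ = 0.376 × 0.188 = 0.0706.

0.0706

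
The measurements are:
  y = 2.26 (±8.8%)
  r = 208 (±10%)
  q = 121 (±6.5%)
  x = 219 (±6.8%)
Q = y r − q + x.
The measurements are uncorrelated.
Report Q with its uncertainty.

568 ± 64.8

Let p = y·r = 470. δp/p = √((1·δy/y)² + (1·δr/r)²) = √(0.00774 + 0.0100) = 0.133, so δp = 62.6.
Q = p − q + x: δQ = √(δp² + δq² + δx²) = √(3920 + 61.9 + 222) = 64.8
Q = 568.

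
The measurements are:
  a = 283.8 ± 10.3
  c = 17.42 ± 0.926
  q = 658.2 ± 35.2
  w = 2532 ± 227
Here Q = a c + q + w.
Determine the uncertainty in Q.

392

Let p = a·c = 4944. δp/p = √((1·δa/a)² + (1·δc/c)²) = √(0.00132 + 0.00283) = 0.0644, so δp = 318.
Q = p + q + w: δQ = √(δp² + δq² + δw²) = √(1.01e+05 + 1240 + 51500) = 392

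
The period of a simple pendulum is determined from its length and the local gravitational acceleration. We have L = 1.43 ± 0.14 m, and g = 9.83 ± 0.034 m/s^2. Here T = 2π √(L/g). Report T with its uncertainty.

2.40 ± 0.117 s

Products/powers → add relative errors in quadrature, weighted by exponent:
  (½·δL/L)² = (0.5×0.0979)² = 0.00240;  (−½·δg/g)² = (-0.5×0.00346)² = 2.99e-06
δT/T = √(0.00240) = 0.0490
T = 2.40 s, so δT = 0.0490 × 2.40 = 0.117 s.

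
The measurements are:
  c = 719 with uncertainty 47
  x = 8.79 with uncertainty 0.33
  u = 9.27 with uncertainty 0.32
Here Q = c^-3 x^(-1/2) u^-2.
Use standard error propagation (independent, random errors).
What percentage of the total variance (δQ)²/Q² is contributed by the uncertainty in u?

10.9%

(δQ/Q)² = (-3·δc/c)² + (−½·δx/x)² + (-2·δu/u)²
  c term: (-3×0.0654)² = 0.0385
  x term: (-0.5×0.0375)² = 0.000352
  u term: (-2×0.0345)² = 0.00477
Total = 0.0436. Share from u = 0.00477/0.0436 = 0.109.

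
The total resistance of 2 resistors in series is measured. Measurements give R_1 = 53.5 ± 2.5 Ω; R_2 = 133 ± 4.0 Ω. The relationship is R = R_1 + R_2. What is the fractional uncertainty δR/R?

Absolute uncertainties add in quadrature for a linear combination:
  (δR_1)² = 6.25;  (δR_2)² = 16.0
δR = √(22.2) = 4.72 Ω
R = 186 Ω, so δR/R = 4.72/186 = 0.0253.

0.0253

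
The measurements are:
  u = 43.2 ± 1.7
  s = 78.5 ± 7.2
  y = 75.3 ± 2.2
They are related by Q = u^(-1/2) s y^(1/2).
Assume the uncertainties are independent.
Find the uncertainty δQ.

9.84

Q is a product of powers, so relative uncertainties combine in quadrature:
  (−½·δu/u)² = (-0.5×0.0394)² = 0.000387;  (1·δs/s)² = (1×0.0917)² = 0.00841;  (½·δy/y)² = (0.5×0.0292)² = 0.000213
δQ/Q = √(0.00901) = 0.0949
Q = 104, so δQ = 0.0949 × 104 = 9.84.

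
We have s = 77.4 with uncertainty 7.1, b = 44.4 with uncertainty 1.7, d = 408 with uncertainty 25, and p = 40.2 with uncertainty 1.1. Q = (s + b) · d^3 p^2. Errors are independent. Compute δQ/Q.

0.201

Let u = s + b = 122. δu = √(δs² + δb²) = √(50.4 + 2.89) = 7.30, so δu/u = 0.0599.
Q is then a monomial in u, d, p:
δQ/Q = √((δu/u)² + (3·δd/d)² + (2·δp/p)²) = √(0.00359 + 0.0338 + 0.00299) = 0.201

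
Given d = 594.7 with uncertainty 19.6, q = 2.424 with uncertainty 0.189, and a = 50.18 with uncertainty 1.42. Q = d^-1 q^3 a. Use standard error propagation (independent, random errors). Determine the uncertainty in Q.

Products/powers → add relative errors in quadrature, weighted by exponent:
  (-1·δd/d)² = (-1×0.0330)² = 0.00109;  (3·δq/q)² = (3×0.0780)² = 0.0547;  (1·δa/a)² = (1×0.0283)² = 0.000801
δQ/Q = √(0.0566) = 0.238
Q = 1.202, so δQ = 0.238 × 1.202 = 0.286.

0.286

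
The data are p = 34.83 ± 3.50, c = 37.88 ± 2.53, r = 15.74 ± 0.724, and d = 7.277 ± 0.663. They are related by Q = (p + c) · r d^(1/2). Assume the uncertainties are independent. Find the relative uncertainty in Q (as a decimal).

0.0879

Let u = p + c = 72.71. δu = √(δp² + δc²) = √(12.2 + 6.40) = 4.32, so δu/u = 0.0594.
Q is then a monomial in u, r, d:
δQ/Q = √((δu/u)² + (1·δr/r)² + (½·δd/d)²) = √(0.00353 + 0.00212 + 0.00208) = 0.0879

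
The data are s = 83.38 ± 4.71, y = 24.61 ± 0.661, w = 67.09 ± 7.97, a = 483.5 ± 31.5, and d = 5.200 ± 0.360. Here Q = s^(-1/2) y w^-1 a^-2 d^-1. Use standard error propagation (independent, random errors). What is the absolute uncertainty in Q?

6.39e-09

Relative error in a monomial: (δQ/Q)² = Σ (nᵢ · δxᵢ/xᵢ)².
  (−½·δs/s)² = (-0.5×0.0565)² = 0.000798;  (1·δy/y)² = (1×0.0269)² = 0.000721;  (-1·δw/w)² = (-1×0.119)² = 0.0141;  (-2·δa/a)² = (-2×0.0651)² = 0.0170;  (-1·δd/d)² = (-1×0.0692)² = 0.00479
δQ/Q = √(0.0374) = 0.193
Q = 3.305e-08, so δQ = 0.193 × 3.305e-08 = 6.39e-09.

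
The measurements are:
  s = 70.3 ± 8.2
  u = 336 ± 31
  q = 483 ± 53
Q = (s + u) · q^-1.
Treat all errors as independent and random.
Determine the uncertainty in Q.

0.114

Let w = s + u = 406. δw = √(δs² + δu²) = √(67.2 + 961) = 32.1, so δw/w = 0.0789.
Q is then a monomial in w, q:
δQ/Q = √((δw/w)² + (-1·δq/q)²) = √(0.00623 + 0.0120) = 0.135
Q = 0.841, so δQ = 0.135 × 0.841 = 0.114.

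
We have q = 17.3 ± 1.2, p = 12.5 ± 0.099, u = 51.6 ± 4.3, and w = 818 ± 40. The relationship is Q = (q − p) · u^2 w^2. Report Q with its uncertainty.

(8.55 ± 2.71) × 10^9

Let h = q − p = 4.80. δh = √(δq² + δp²) = √(1.44 + 0.00980) = 1.20, so δh/h = 0.251.
Q is then a monomial in h, u, w:
δQ/Q = √((δh/h)² + (2·δu/u)² + (2·δw/w)²) = √(0.0629 + 0.0278 + 0.00956) = 0.317
Q = 8.55e+09, so δQ = 0.317 × 8.55e+09 = 2.71e+09.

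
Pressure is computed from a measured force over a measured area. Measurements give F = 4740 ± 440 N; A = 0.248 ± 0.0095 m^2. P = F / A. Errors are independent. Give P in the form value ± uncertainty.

19100 ± 1920 Pa

Products/powers → add relative errors in quadrature, weighted by exponent:
  (1·δF/F)² = (1×0.0928)² = 0.00862;  (-1·δA/A)² = (-1×0.0383)² = 0.00147
δP/P = √(0.0101) = 0.100
P = 19100 Pa, so δP = 0.100 × 19100 = 1920 Pa.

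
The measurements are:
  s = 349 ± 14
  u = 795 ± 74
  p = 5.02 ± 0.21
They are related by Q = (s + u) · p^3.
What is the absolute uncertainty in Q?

Let w = s + u = 1140. δw = √(δs² + δu²) = √(196 + 5480) = 75.3, so δw/w = 0.0658.
Q is then a monomial in w, p:
δQ/Q = √((δw/w)² + (3·δp/p)²) = √(0.00433 + 0.0157) = 0.142
Q = 1.45e+05, so δQ = 0.142 × 1.45e+05 = 20500.

20500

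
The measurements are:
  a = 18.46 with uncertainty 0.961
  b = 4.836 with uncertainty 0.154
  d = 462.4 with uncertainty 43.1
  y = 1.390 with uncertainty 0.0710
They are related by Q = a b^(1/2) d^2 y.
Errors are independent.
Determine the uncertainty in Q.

2.42e+06

Since Q is a product/quotient, work with relative uncertainties:
  (1·δa/a)² = (1×0.0521)² = 0.00271;  (½·δb/b)² = (0.5×0.0318)² = 0.000254;  (2·δd/d)² = (2×0.0932)² = 0.0348;  (1·δy/y)² = (1×0.0511)² = 0.00261
δQ/Q = √(0.0403) = 0.201
Q = 1.206e+07, so δQ = 0.201 × 1.206e+07 = 2.42e+06.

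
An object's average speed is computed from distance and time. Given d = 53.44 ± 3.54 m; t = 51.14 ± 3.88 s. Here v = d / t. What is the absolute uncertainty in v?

0.105 m/s

For a monomial v ∝ d, t^-1, fractional errors add in quadrature:
  (1·δd/d)² = (1×0.0662)² = 0.00439;  (-1·δt/t)² = (-1×0.0759)² = 0.00576
δv/v = √(0.0101) = 0.101
v = 1.045 m/s, so δv = 0.101 × 1.045 = 0.105 m/s.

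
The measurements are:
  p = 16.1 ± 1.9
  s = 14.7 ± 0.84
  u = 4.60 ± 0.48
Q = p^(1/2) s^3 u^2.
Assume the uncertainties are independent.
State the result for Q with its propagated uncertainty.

(2.70 ± 0.746) × 10^5

For a monomial Q ∝ p^(1/2), s^3, u^2, fractional errors add in quadrature:
  (½·δp/p)² = (0.5×0.118)² = 0.00348;  (3·δs/s)² = (3×0.0571)² = 0.0294;  (2·δu/u)² = (2×0.104)² = 0.0436
δQ/Q = √(0.0764) = 0.276
Q = 2.7e+05, so δQ = 0.276 × 2.7e+05 = 74600.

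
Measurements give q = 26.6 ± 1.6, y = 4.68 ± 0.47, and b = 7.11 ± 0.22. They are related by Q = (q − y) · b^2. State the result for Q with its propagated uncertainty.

Let u = q − y = 21.9. δu = √(δq² + δy²) = √(2.56 + 0.221) = 1.67, so δu/u = 0.0761.
Q is then a monomial in u, b:
δQ/Q = √((δu/u)² + (2·δb/b)²) = √(0.00579 + 0.00383) = 0.0981
Q = 1110, so δQ = 0.0981 × 1110 = 109.

1110 ± 109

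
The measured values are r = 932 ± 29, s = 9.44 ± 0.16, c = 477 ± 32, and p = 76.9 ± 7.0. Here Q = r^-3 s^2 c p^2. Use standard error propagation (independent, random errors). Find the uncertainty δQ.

Since Q is a product/quotient, work with relative uncertainties:
  (-3·δr/r)² = (-3×0.0311)² = 0.00871;  (2·δs/s)² = (2×0.0169)² = 0.00115;  (1·δc/c)² = (1×0.0671)² = 0.00450;  (2·δp/p)² = (2×0.0910)² = 0.0331
δQ/Q = √(0.0475) = 0.218
Q = 0.311, so δQ = 0.218 × 0.311 = 0.0677.

0.0677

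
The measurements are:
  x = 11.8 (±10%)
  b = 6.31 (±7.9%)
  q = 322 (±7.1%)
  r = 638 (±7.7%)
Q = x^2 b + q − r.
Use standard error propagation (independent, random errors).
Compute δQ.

197

Let p = x^2·b = 879. δp/p = √((2·δx/x)² + (1·δb/b)²) = √(0.0400 + 0.00624) = 0.215, so δp = 189.
Q = p + q − r: δQ = √(δp² + δq² + δr²) = √(35700 + 523 + 2410) = 197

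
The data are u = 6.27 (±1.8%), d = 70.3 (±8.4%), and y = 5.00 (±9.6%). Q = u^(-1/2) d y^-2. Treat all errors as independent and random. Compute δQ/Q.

Since Q is a product/quotient, work with relative uncertainties:
  (−½·δu/u)² = (-0.5×0.0180)² = 8.1e-05;  (1·δd/d)² = (1×0.0840)² = 0.00706;  (-2·δy/y)² = (-2×0.0960)² = 0.0369
δQ/Q = √(0.0440) = 0.210

0.210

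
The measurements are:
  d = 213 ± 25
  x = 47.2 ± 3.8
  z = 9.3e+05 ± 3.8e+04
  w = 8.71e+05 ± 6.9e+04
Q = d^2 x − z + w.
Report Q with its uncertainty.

(2.08 ± 0.537) × 10^6

Let p = d^2·x = 2.14e+06. δp/p = √((2·δd/d)² + (1·δx/x)²) = √(0.0551 + 0.00648) = 0.248, so δp = 5.31e+05.
Q = p − z + w: δQ = √(δp² + δz² + δw²) = √(2.82e+11 + 1.44e+09 + 4.76e+09) = 5.37e+05
Q = 2.08e+06.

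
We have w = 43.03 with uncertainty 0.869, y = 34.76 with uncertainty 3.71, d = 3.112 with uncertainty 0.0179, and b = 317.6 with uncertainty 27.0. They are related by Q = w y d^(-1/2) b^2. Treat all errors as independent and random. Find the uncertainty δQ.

Q is a product of powers, so relative uncertainties combine in quadrature:
  (1·δw/w)² = (1×0.0202)² = 0.000408;  (1·δy/y)² = (1×0.107)² = 0.0114;  (−½·δd/d)² = (-0.5×0.00575)² = 8.27e-06;  (2·δb/b)² = (2×0.0850)² = 0.0289
δQ/Q = √(0.0407) = 0.202
Q = 8.552e+07, so δQ = 0.202 × 8.552e+07 = 1.73e+07.

1.73e+07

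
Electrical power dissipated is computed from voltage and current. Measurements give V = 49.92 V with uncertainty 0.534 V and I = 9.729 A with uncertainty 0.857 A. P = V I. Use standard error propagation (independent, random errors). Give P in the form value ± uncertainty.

485.7 ± 43.1 W

Since P is a product/quotient, work with relative uncertainties:
  (1·δV/V)² = (1×0.0107)² = 0.000114;  (1·δI/I)² = (1×0.0881)² = 0.00776
δP/P = √(0.00787) = 0.0887
P = 485.7 W, so δP = 0.0887 × 485.7 = 43.1 W.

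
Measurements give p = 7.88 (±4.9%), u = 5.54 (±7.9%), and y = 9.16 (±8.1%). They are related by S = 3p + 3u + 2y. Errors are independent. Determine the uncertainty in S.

S is a linear combination, so absolute uncertainties add in quadrature:
  (3·δp)² = 1.34;  (3·δu)² = 1.72;  (2·δy)² = 2.20
δS = √(5.27) = 2.30

2.30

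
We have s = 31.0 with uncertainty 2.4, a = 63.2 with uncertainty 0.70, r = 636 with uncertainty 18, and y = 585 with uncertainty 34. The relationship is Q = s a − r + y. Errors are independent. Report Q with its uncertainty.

1910 ± 158

Let p = s·a = 1960. δp/p = √((1·δs/s)² + (1·δa/a)²) = √(0.00599 + 0.000123) = 0.0782, so δp = 153.
Q = p − r + y: δQ = √(δp² + δr² + δy²) = √(23500 + 324 + 1160) = 158
Q = 1910.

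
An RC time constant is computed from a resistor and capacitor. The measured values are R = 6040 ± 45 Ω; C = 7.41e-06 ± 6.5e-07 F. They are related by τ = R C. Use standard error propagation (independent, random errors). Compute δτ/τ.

Each factor contributes (exponent × relative error)² to (δτ/τ)²:
  (1·δR/R)² = (1×0.00745)² = 5.55e-05;  (1·δC/C)² = (1×0.0877)² = 0.00769
δτ/τ = √(0.00775) = 0.0880

0.0880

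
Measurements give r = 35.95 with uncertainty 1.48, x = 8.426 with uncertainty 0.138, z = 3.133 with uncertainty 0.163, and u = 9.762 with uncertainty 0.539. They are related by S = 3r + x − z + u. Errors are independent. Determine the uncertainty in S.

4.48

S is a linear combination, so absolute uncertainties add in quadrature:
  (3·δr)² = 19.7;  (δx)² = 0.0190;  (δz)² = 0.0266;  (δu)² = 0.291
δS = √(20.0) = 4.48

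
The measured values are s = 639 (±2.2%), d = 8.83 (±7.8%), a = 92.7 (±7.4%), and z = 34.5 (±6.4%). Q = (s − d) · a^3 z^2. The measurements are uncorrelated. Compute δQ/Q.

Let u = s − d = 630. δu = √(δs² + δd²) = √(198 + 0.474) = 14.1, so δu/u = 0.0223.
Q is then a monomial in u, a, z:
δQ/Q = √((δu/u)² + (3·δa/a)² + (2·δz/z)²) = √(0.000499 + 0.0493 + 0.0164) = 0.257

0.257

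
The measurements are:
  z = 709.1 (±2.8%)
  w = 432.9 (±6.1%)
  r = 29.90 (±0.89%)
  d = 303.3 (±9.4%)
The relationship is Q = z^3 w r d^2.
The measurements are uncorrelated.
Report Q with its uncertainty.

Products/powers → add relative errors in quadrature, weighted by exponent:
  (3·δz/z)² = (3×0.0280)² = 0.00706;  (1·δw/w)² = (1×0.0610)² = 0.00372;  (1·δr/r)² = (1×0.00890)² = 7.92e-05;  (2·δd/d)² = (2×0.0940)² = 0.0353
δQ/Q = √(0.0462) = 0.215
Q = 4.245e+17, so δQ = 0.215 × 4.245e+17 = 9.13e+16.

(4.245 ± 0.913) × 10^17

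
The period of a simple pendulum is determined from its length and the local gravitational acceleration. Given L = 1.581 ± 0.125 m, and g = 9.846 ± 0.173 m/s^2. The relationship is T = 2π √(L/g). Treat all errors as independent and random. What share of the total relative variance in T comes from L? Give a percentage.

(δT/T)² = (½·δL/L)² + (−½·δg/g)²
  L term: (0.5×0.0791)² = 0.00156
  g term: (-0.5×0.0176)² = 7.72e-05
Total = 0.00164. Share from L = 0.00156/0.00164 = 0.953.

95.3%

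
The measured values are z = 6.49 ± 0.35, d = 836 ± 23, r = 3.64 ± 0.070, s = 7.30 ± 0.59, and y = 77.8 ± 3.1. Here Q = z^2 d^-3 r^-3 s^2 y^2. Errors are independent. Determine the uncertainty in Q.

For a monomial Q ∝ z^2, d^-3, r^-3, s^2, y^2, fractional errors add in quadrature:
  (2·δz/z)² = (2×0.0539)² = 0.0116;  (-3·δd/d)² = (-3×0.0275)² = 0.00681;  (-3·δr/r)² = (-3×0.0192)² = 0.00333;  (2·δs/s)² = (2×0.0808)² = 0.0261;  (2·δy/y)² = (2×0.0398)² = 0.00635
δQ/Q = √(0.0543) = 0.233
Q = 0.000482, so δQ = 0.233 × 0.000482 = 0.000112.

0.000112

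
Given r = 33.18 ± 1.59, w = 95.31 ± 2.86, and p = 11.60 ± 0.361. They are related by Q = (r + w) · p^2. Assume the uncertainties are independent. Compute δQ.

Let u = r + w = 128.5. δu = √(δr² + δw²) = √(2.53 + 8.18) = 3.27, so δu/u = 0.0255.
Q is then a monomial in u, p:
δQ/Q = √((δu/u)² + (2·δp/p)²) = √(0.000649 + 0.00387) = 0.0672
Q = 17290, so δQ = 0.0672 × 17290 = 1160.

1160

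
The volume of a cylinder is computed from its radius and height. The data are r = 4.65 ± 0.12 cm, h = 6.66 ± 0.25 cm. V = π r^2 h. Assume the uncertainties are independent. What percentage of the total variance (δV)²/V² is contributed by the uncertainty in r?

(δV/V)² = (2·δr/r)² + (1·δh/h)²
  r term: (2×0.0258)² = 0.00266
  h term: (1×0.0375)² = 0.00141
Total = 0.00407. Share from r = 0.00266/0.00407 = 0.654.

65.4%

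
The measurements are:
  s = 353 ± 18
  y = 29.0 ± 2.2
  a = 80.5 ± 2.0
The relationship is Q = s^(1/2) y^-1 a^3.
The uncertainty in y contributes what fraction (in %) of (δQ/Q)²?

(δQ/Q)² = (½·δs/s)² + (-1·δy/y)² + (3·δa/a)²
  s term: (0.5×0.0510)² = 0.000650
  y term: (-1×0.0759)² = 0.00576
  a term: (3×0.0248)² = 0.00556
Total = 0.0120. Share from y = 0.00576/0.0120 = 0.481.

48.1%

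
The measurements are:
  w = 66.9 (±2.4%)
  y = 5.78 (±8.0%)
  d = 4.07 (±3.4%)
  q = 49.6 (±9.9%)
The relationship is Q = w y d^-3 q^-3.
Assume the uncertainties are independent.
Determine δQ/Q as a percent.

32.5%

For a monomial Q ∝ w, y, d^-3, q^-3, fractional errors add in quadrature:
  (1·δw/w)² = (1×0.0240)² = 0.000576;  (1·δy/y)² = (1×0.0800)² = 0.00640;  (-3·δd/d)² = (-3×0.0340)² = 0.0104;  (-3·δq/q)² = (-3×0.0990)² = 0.0882
δQ/Q = √(0.106) = 0.325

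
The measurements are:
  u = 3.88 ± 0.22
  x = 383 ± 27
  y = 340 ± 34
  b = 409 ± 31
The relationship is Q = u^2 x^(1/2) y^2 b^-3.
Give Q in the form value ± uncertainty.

Each factor contributes (exponent × relative error)² to (δQ/Q)²:
  (2·δu/u)² = (2×0.0567)² = 0.0129;  (½·δx/x)² = (0.5×0.0705)² = 0.00124;  (2·δy/y)² = (2×0.100)² = 0.0400;  (-3·δb/b)² = (-3×0.0758)² = 0.0517
δQ/Q = √(0.106) = 0.325
Q = 0.498, so δQ = 0.325 × 0.498 = 0.162.

0.498 ± 0.162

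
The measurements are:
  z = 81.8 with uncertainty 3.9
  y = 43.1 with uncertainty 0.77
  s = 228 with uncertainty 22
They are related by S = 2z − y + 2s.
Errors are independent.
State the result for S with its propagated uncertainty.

S is a linear combination, so absolute uncertainties add in quadrature:
  (2·δz)² = 60.8;  (δy)² = 0.593;  (2·δs)² = 1940
δS = √(2000) = 44.7
S = 576.

576 ± 44.7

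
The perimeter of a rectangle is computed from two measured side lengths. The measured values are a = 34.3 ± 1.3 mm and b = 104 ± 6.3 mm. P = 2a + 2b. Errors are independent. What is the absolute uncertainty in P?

Each term contributes (cᵢ δxᵢ)² to (δP)²:
  (2·δa)² = 6.76;  (2·δb)² = 159
δP = √(166) = 12.9 mm

12.9 mm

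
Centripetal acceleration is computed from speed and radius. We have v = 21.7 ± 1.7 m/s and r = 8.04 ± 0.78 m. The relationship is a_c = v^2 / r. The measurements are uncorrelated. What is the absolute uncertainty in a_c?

Since a_c is a product/quotient, work with relative uncertainties:
  (2·δv/v)² = (2×0.0783)² = 0.0245;  (-1·δr/r)² = (-1×0.0970)² = 0.00941
δa_c/a_c = √(0.0340) = 0.184
a_c = 58.6 m/s^2, so δa_c = 0.184 × 58.6 = 10.8 m/s^2.

10.8 m/s^2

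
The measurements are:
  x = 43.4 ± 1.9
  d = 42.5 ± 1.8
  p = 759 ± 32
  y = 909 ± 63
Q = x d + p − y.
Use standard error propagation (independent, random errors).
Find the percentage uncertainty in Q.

Let w = x·d = 1840. δw/w = √((1·δx/x)² + (1·δd/d)²) = √(0.00192 + 0.00179) = 0.0609, so δw = 112.
Q = w + p − y: δQ = √(δw² + δp² + δy²) = √(12600 + 1020 + 3970) = 133
Q = 1690, so δQ/Q = 133/1690 = 0.0783.

7.83%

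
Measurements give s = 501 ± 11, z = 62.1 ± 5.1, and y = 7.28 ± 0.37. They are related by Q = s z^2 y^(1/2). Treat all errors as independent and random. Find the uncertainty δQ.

Relative error in a monomial: (δQ/Q)² = Σ (nᵢ · δxᵢ/xᵢ)².
  (1·δs/s)² = (1×0.0220)² = 0.000482;  (2·δz/z)² = (2×0.0821)² = 0.0270;  (½·δy/y)² = (0.5×0.0508)² = 0.000646
δQ/Q = √(0.0281) = 0.168
Q = 5.21e+06, so δQ = 0.168 × 5.21e+06 = 8.74e+05.

8.74e+05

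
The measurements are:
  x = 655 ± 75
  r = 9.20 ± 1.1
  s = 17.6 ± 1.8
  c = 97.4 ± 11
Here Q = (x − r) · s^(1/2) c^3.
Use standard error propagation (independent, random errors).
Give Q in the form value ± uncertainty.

Let u = x − r = 646. δu = √(δx² + δr²) = √(5620 + 1.21) = 75.0, so δu/u = 0.116.
Q is then a monomial in u, s, c:
δQ/Q = √((δu/u)² + (½·δs/s)² + (3·δc/c)²) = √(0.0135 + 0.00261 + 0.115) = 0.362
Q = 2.5e+09, so δQ = 0.362 × 2.5e+09 = 9.06e+08.

(2.50 ± 0.906) × 10^9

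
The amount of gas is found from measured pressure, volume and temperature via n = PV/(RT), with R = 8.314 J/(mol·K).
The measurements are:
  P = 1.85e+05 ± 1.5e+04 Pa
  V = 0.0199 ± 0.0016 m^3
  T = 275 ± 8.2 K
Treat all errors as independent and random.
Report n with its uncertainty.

n is a product of powers, so relative uncertainties combine in quadrature:
  (1·δP/P)² = (1×0.0811)² = 0.00657;  (1·δV/V)² = (1×0.0804)² = 0.00646;  (-1·δT/T)² = (-1×0.0298)² = 0.000889
δn/n = √(0.0139) = 0.118
n = 1.61 mol, so δn = 0.118 × 1.61 = 0.190 mol.

1.61 ± 0.190 mol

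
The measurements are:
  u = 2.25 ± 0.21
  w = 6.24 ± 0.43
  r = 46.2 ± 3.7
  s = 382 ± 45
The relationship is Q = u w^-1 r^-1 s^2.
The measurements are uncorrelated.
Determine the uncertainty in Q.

Since Q is a product/quotient, work with relative uncertainties:
  (1·δu/u)² = (1×0.0933)² = 0.00871;  (-1·δw/w)² = (-1×0.0689)² = 0.00475;  (-1·δr/r)² = (-1×0.0801)² = 0.00641;  (2·δs/s)² = (2×0.118)² = 0.0555
δQ/Q = √(0.0754) = 0.275
Q = 1140, so δQ = 0.275 × 1140 = 313.

313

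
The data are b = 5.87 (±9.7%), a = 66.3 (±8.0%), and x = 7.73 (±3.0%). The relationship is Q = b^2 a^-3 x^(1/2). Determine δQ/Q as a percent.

30.9%

For a monomial Q ∝ b^2, a^-3, x^(1/2), fractional errors add in quadrature:
  (2·δb/b)² = (2×0.0970)² = 0.0376;  (-3·δa/a)² = (-3×0.0800)² = 0.0576;  (½·δx/x)² = (0.5×0.0300)² = 0.000225
δQ/Q = √(0.0955) = 0.309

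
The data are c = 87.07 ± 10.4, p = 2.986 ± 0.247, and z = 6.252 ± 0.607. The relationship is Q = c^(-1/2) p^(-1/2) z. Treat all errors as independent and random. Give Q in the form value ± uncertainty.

Q is a product of powers, so relative uncertainties combine in quadrature:
  (−½·δc/c)² = (-0.5×0.119)² = 0.00357;  (−½·δp/p)² = (-0.5×0.0827)² = 0.00171;  (1·δz/z)² = (1×0.0971)² = 0.00943
δQ/Q = √(0.0147) = 0.121
Q = 0.3877, so δQ = 0.121 × 0.3877 = 0.0470.

0.3877 ± 0.0470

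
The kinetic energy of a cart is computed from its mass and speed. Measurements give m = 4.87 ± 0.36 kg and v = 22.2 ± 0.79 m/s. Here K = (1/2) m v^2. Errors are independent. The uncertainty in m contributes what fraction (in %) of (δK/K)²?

51.9%

(δK/K)² = (1·δm/m)² + (2·δv/v)²
  m term: (1×0.0739)² = 0.00546
  v term: (2×0.0356)² = 0.00507
Total = 0.0105. Share from m = 0.00546/0.0105 = 0.519.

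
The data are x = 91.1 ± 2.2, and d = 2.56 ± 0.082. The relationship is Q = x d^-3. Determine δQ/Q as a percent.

9.91%

Each factor contributes (exponent × relative error)² to (δQ/Q)²:
  (1·δx/x)² = (1×0.0241)² = 0.000583;  (-3·δd/d)² = (-3×0.0320)² = 0.00923
δQ/Q = √(0.00982) = 0.0991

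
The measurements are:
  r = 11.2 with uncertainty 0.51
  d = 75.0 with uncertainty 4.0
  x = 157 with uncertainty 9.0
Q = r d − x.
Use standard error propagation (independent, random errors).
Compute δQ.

Let p = r·d = 840. δp/p = √((1·δr/r)² + (1·δd/d)²) = √(0.00207 + 0.00284) = 0.0701, so δp = 58.9.
Q = p − x: δQ = √(δp² + δx²) = √(3470 + 81.0) = 59.6

59.6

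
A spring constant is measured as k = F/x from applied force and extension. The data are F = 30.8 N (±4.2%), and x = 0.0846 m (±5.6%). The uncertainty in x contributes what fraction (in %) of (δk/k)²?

64.0%

(δk/k)² = (1·δF/F)² + (-1·δx/x)²
  F term: (1×0.0420)² = 0.00176
  x term: (-1×0.0560)² = 0.00314
Total = 0.00490. Share from x = 0.00314/0.00490 = 0.640.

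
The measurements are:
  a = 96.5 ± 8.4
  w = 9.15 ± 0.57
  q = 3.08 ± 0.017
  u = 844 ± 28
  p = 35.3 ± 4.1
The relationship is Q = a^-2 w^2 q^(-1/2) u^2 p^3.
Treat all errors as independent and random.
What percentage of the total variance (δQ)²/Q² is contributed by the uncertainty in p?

(δQ/Q)² = (-2·δa/a)² + (2·δw/w)² + (−½·δq/q)² + (2·δu/u)² + (3·δp/p)²
  a term: (-2×0.0870)² = 0.0303
  w term: (2×0.0623)² = 0.0155
  q term: (-0.5×0.00552)² = 7.62e-06
  u term: (2×0.0332)² = 0.00440
  p term: (3×0.116)² = 0.121
Total = 0.172. Share from p = 0.121/0.172 = 0.707.

70.7%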